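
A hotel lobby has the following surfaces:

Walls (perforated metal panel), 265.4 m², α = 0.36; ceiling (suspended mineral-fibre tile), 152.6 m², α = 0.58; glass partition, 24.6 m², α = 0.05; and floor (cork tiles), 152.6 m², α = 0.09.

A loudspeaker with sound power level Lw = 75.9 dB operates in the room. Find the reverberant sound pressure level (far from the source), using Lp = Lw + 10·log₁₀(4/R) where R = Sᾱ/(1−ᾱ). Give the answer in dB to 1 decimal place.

A = 199.016 sabins; S = 595.2 m².
ᾱ = 0.3344, so room constant R = A/(1−ᾱ) = 299.002 m².
Lp = Lw + 10 log₁₀(4/R) = 75.9 -18.74 = 57.2 dB.

57.2 dB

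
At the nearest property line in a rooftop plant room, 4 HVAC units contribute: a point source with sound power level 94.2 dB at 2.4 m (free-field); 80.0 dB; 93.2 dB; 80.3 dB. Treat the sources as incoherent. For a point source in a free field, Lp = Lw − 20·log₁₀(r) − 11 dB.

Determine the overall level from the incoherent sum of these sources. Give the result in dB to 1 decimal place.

Source at 2.4 m: Lp = 94.2 − 20·log₁₀(2.4) − 11 = 75.6 dB.
Σ 10^(Lᵢ/10) = 2.333e+09.
Combined level = 10 log₁₀(2.333e+09) = 93.7 dB.

93.7 dB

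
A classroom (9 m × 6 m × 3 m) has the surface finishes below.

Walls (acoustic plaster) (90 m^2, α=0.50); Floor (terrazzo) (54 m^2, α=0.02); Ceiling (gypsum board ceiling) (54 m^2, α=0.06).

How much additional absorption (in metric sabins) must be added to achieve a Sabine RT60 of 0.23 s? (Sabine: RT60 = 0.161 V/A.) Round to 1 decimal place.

64.1 sabins

Equivalent absorption area: A₁ = 90·0.50 + 54·0.02 + 54·0.06 = 49.320 m^2.
For T = 0.23 s, need A₂ = 0.161·V/T = 0.161·162/0.23 = 113.400 sabins.
Additional absorption ΔA = 113.400 − 49.320 = 64.1 sabins.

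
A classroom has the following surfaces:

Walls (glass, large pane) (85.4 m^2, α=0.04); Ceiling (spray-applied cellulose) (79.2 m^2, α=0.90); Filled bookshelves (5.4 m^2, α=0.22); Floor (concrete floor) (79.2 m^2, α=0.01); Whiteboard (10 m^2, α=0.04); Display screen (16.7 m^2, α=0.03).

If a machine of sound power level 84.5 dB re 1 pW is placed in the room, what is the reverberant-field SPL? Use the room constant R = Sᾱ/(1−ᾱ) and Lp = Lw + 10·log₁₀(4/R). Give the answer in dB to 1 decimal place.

A = 77.577 sabins; S = 275.9 m^2.
ᾱ = 0.2812, so room constant R = A/(1−ᾱ) = 107.926 m^2.
Lp = Lw + 10 log₁₀(4/R) = 84.5 -14.31 = 70.2 dB.

70.2 dB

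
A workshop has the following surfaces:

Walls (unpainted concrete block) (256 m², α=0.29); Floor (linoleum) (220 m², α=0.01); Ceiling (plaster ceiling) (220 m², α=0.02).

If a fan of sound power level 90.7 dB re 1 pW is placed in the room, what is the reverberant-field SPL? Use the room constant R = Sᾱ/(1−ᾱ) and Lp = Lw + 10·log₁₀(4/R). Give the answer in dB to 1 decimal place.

A = 80.840 sabins; S = 696.0 m².
ᾱ = 80.840/696.0 = 0.1161; R = Sᾱ/(1−ᾱ) = 80.840/(1−0.1161) = 91.458 m².
Lp = Lw + 10 log₁₀(4/R) = 90.7 -13.59 = 77.1 dB.

77.1 dB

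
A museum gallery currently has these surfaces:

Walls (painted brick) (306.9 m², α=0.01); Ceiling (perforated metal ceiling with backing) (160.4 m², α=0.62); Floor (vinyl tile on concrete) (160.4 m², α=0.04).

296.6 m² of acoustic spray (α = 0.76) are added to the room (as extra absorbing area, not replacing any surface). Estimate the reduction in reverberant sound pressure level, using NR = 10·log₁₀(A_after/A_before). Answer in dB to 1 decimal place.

4.9 dB

Equivalent absorption area: A_before = 306.9×0.01 + 160.4×0.62 + 160.4×0.04 = 108.933 m².
Treatment contributes 296.6·0.76 = 225.416 sabins.
New total A_after = 334.349 sabins.
NR = 10·log₁₀(334.349/108.933) = 4.9 dB.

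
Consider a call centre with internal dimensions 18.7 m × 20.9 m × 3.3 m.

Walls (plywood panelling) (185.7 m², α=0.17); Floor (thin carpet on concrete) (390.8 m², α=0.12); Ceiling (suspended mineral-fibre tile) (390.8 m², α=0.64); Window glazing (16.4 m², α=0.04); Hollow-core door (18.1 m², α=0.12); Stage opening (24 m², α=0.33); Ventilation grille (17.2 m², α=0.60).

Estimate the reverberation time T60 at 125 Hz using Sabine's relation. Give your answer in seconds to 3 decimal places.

0.594 s

Equivalent absorption area: A = 185.7*0.17 + 390.8*0.12 + 390.8*0.64 + 16.4*0.04 + 18.1*0.12 + 24*0.33 + 17.2*0.60 = 349.645 m².
V = 18.7·20.9·3.3 = 1289.739 m³.
Sabine: RT60 = 0.161 × 1289.739 / 349.645 = 0.594 s.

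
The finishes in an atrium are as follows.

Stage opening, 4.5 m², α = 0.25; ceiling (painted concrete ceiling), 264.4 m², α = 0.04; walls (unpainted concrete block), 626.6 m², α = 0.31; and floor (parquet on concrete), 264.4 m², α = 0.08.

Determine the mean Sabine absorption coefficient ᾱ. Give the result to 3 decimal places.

0.196

Total surface area S = 1159.9 m².
Σ(Sᵢαᵢ) = 4.5*0.25 + 264.4*0.04 + 626.6*0.31 + 264.4*0.08 = 227.099.
ᾱ = 227.099 / 1159.9 = 0.196.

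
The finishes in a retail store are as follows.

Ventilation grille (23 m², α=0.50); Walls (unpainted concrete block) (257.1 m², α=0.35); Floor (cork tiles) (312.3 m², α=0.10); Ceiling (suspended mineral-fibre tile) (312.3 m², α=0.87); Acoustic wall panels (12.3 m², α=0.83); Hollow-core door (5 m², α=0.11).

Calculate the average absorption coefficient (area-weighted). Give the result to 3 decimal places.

0.450

Total surface area S = 922.0 m².
A = 23*0.50 + 257.1*0.35 + 312.3*0.10 + 312.3*0.87 + 12.3*0.83 + 5*0.11 = 415.175 sabins.
ᾱ = A/S = 0.450.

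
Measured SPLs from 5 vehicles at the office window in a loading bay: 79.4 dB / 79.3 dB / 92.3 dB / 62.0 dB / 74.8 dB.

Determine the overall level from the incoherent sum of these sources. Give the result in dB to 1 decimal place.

92.8 dB

Σ 10^(Lᵢ/10) = 1.902e+09.
L_total = 10·log₁₀(1.902e+09) = 92.8 dB.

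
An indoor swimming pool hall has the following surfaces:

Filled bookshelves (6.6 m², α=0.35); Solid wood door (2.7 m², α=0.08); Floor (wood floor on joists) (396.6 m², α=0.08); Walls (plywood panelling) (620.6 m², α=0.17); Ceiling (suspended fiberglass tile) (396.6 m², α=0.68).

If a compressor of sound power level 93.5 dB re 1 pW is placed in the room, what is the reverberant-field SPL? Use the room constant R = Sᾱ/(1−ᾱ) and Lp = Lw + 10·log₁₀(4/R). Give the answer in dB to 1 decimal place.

71.9 dB

A = 409.444 sabins; S = 1423.1 m².
ᾱ = 0.2877, so room constant R = A/(1−ᾱ) = 574.820 m².
Lp = Lw + 10 log₁₀(4/R) = 93.5 -21.57 = 71.9 dB.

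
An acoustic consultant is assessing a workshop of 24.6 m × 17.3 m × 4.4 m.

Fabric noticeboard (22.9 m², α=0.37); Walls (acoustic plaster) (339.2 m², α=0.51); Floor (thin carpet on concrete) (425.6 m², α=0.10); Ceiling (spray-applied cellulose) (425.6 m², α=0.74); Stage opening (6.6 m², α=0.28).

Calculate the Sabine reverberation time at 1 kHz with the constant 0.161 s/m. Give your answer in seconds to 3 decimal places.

Equivalent absorption area: A = 22.9×0.37 + 339.2×0.51 + 425.6×0.10 + 425.6×0.74 + 6.6×0.28 = 540.817 m².
Volume V = 24.6 × 17.3 × 4.4 = 1872.552 m³.
T = 0.161 V/A = 0.161·1872.552/540.817 = 0.557 s.

0.557 sec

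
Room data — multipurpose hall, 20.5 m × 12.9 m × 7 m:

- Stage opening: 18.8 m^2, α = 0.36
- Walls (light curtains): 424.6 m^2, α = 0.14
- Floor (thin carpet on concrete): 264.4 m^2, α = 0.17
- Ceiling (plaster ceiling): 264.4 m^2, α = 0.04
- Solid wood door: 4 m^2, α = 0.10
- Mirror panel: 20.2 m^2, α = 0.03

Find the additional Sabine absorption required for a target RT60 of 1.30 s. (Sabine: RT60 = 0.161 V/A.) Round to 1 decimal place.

Equivalent absorption area: A₁ = 18.8×0.36 + 424.6×0.14 + 264.4×0.17 + 264.4×0.04 + 4×0.10 + 20.2×0.03 = 122.742 m^2.
For T = 1.30 s, need A₂ = 0.161·V/T = 0.161·1851.15/1.30 = 229.258 sabins.
Shortfall: 229.258 − 122.742 = 106.5 sabins.

106.5 sabins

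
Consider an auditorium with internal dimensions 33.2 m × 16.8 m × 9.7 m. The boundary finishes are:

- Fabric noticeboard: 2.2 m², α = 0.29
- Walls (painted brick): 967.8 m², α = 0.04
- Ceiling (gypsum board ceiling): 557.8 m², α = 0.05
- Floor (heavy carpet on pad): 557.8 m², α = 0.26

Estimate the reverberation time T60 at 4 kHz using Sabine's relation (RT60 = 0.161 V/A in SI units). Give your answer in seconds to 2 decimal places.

A = Σ Sᵢαᵢ = 2.2*0.29 + 967.8*0.04 + 557.8*0.05 + 557.8*0.26 = 212.268 sabins.
V = 33.2·16.8·9.7 = 5410.272 m³.
RT60 = 0.161 · V / A = 0.161 × 5410.272 / 212.268 = 4.10 s.

4.10 s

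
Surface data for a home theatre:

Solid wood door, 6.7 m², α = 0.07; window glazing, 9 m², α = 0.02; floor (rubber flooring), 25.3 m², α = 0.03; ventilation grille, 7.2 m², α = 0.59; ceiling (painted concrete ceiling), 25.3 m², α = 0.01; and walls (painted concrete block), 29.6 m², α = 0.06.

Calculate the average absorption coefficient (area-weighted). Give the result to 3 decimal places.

Total surface area S = 103.1 m².
Σ(Sᵢαᵢ) = 6.7×0.07 + 9×0.02 + 25.3×0.03 + 7.2×0.59 + 25.3×0.01 + 29.6×0.06 = 7.685.
ᾱ = A/S = 0.075.

0.075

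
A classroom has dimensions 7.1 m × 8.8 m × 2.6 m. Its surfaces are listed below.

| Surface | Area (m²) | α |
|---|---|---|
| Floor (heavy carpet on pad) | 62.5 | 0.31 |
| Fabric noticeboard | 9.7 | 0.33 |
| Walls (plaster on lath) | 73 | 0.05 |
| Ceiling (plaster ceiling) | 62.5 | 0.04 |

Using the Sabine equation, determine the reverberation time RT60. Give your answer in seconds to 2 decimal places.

0.91 s

Summing Sᵢαᵢ: 19.375 + 3.201 + 3.650 + 2.500 → A = 28.726 sabins.
Room volume: 162.448 m³.
T = 0.161 V/A = 0.161·162.448/28.726 = 0.91 s.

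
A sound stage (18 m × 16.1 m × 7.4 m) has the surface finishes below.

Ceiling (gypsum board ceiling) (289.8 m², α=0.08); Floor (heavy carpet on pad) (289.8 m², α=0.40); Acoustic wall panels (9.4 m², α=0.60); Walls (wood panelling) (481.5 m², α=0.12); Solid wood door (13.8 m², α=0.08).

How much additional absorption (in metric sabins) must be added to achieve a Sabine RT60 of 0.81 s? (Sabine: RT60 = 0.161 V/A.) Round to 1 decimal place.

222.6 sabins

A₁ = Σ Sᵢαᵢ = 289.8×0.08 + 289.8×0.40 + 9.4×0.60 + 481.5×0.12 + 13.8×0.08 = 203.628 sabins.
Target A₂ = 0.161·2144.52/0.81 = 426.256 sabins (V = 2144.52 m³).
Shortfall: 426.256 − 203.628 = 222.6 sabins.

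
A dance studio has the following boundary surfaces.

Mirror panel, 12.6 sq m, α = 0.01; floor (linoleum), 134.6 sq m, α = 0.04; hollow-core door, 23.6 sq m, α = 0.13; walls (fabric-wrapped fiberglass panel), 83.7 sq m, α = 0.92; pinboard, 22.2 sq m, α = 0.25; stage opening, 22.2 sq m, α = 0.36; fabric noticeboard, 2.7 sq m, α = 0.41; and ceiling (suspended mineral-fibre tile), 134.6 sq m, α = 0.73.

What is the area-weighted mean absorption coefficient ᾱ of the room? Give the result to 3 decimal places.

Total surface area S = 436.2 sq m.
A = 12.6×0.01 + 134.6×0.04 + 23.6×0.13 + 83.7×0.92 + 22.2×0.25 + 22.2×0.36 + 2.7×0.41 + 134.6×0.73 = 198.489 sabins.
ᾱ = 198.489 / 436.2 = 0.455.

0.455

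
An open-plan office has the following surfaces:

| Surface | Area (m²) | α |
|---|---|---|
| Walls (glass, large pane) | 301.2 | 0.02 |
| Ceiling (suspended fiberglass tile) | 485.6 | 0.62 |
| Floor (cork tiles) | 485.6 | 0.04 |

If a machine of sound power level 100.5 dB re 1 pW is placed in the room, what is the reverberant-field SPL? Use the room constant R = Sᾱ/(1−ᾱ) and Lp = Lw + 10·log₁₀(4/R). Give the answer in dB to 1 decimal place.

A = 326.520 sabins; S = 1272.4 m².
ᾱ = 0.2566, so room constant R = A/(1−ᾱ) = 439.225 m².
Lp = 100.5 + 10·log₁₀(4/439.225) = 100.5 + (-20.41) = 80.1 dB.

80.1 dB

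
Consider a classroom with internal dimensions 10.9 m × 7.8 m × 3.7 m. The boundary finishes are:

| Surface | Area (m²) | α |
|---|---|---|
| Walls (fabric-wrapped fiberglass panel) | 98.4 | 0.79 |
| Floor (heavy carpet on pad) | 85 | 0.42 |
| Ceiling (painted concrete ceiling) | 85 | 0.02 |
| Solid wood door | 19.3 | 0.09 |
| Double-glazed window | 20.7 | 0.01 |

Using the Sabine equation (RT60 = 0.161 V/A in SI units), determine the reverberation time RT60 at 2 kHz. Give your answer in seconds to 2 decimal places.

0.43 seconds

Total absorption A = 98.4·0.79 + 85·0.42 + 85·0.02 + 19.3·0.09 + 20.7·0.01
  = 77.736 + 35.700 + 1.700 + 1.737 + 0.207 = 117.080 m² sabins.
Volume V = 10.9 × 7.8 × 3.7 = 314.574 m³.
T = 0.161 V/A = 0.161·314.574/117.080 = 0.43 s.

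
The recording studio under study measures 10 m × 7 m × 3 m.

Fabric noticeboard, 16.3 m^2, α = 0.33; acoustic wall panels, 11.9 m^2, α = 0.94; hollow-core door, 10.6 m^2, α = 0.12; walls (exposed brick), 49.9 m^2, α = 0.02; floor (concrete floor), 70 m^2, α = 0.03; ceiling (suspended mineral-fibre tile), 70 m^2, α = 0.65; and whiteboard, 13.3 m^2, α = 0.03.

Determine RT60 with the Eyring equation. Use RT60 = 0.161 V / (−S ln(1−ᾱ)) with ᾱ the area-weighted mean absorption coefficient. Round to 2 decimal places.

0.43 seconds

S = Σ Sᵢ = 242.0 m^2.
Σ(Sᵢαᵢ) = 16.3×0.33 + 11.9×0.94 + 10.6×0.12 + 49.9×0.02 + 70×0.03 + 70×0.65 + 13.3×0.03 = 66.834.
ᾱ = 66.834 / 242.0 = 0.2762.
Eyring denominator: −S ln(1−ᾱ) = 78.224.
V = 10 × 7 × 3 = 210 m³.
RT60 = 0.161 × 210 / 78.224 = 0.43 s.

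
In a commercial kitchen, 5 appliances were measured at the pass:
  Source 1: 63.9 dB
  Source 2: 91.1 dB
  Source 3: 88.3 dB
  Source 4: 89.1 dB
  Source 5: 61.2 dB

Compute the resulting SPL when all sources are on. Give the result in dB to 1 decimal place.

Converting to relative power and adding: 10^(63.9/10) + 10^(91.1/10) + 10^(88.3/10) + 10^(89.1/10) + 10^(61.2/10) = 2.781e+09.
L_total = 10·log₁₀(2.781e+09) = 94.4 dB.

94.4 dB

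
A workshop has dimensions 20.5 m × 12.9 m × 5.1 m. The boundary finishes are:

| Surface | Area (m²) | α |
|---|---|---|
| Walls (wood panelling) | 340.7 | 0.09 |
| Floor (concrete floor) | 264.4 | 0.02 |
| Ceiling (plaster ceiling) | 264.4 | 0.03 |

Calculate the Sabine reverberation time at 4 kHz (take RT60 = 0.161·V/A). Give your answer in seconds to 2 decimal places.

Equivalent absorption area: A = 340.7×0.09 + 264.4×0.02 + 264.4×0.03 = 43.883 m².
V = 20.5·12.9·5.1 = 1348.695 m³.
Sabine: RT60 = 0.161 × 1348.695 / 43.883 = 4.95 s.

4.95 seconds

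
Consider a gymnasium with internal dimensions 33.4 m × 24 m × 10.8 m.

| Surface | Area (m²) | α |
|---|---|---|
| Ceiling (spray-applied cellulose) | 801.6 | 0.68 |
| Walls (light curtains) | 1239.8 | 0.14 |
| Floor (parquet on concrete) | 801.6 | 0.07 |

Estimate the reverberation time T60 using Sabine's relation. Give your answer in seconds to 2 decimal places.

1.80 s

Total absorption A = 801.6*0.68 + 1239.8*0.14 + 801.6*0.07
  = 545.088 + 173.572 + 56.112 = 774.772 m² sabins.
Room volume: 8657.28 m³.
Sabine: RT60 = 0.161 × 8657.28 / 774.772 = 1.80 s.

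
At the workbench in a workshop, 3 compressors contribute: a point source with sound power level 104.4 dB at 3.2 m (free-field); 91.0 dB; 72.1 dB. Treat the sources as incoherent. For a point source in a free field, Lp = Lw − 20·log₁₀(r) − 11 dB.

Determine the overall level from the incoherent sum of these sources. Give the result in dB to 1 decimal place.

Source at 3.2 m: Lp = 104.4 − 20·log₁₀(3.2) − 11 = 83.3 dB.
Sum in the linear (power) domain: Σ 10^(Lᵢ/10) = 10^(83.3/10) + 10^(91.0/10) + 10^(72.1/10) = 1.489e+09.
L_total = 10·log₁₀(1.489e+09) = 91.7 dB.

91.7 dB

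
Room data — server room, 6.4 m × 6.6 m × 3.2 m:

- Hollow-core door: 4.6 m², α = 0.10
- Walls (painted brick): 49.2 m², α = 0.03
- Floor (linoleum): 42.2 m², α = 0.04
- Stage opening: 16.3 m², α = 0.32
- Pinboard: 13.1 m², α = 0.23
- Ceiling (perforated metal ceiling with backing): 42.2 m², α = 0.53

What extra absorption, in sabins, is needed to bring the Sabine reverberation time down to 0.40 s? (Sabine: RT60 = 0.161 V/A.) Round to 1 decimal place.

20.2 sabins

A₁ = Σ Sᵢαᵢ = 4.6×0.10 + 49.2×0.03 + 42.2×0.04 + 16.3×0.32 + 13.1×0.23 + 42.2×0.53 = 34.219 sabins.
Target A₂ = 0.161·135.168/0.40 = 54.405 sabins (V = 135.168 m³).
ΔA = A₂ − A₁ = 54.405 − 34.219 = 20.2 sabins.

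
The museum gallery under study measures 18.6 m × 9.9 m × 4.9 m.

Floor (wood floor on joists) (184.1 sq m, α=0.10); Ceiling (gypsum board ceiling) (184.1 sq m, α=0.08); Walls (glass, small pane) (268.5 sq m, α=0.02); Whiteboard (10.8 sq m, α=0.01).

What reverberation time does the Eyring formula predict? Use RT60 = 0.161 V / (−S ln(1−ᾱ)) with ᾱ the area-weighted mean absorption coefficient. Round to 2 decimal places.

S = Σ Sᵢ = 647.5 sq m.
Σ(Sᵢαᵢ) = 184.1·0.10 + 184.1·0.08 + 268.5·0.02 + 10.8·0.01 = 38.616.
Mean coefficient ᾱ = A/S = 0.0596.
Eyring denominator: −S ln(1−ᾱ) = 39.789.
V = 18.6 × 9.9 × 4.9 = 902.286 m³.
RT60 = 0.161 × 902.286 / 39.789 = 3.65 s.

3.65 sec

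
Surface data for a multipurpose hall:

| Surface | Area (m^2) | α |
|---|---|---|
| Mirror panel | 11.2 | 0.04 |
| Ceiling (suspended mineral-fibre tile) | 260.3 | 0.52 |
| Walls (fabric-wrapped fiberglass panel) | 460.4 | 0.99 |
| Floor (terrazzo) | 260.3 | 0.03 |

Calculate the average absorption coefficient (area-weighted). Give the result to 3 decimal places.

S = Σ Sᵢ = 11.2 + 260.3 + 460.4 + 260.3 = 992.2 m^2.
Weighted sum Σ Sα = 599.409.
ᾱ = 599.409 / 992.2 = 0.604.

0.604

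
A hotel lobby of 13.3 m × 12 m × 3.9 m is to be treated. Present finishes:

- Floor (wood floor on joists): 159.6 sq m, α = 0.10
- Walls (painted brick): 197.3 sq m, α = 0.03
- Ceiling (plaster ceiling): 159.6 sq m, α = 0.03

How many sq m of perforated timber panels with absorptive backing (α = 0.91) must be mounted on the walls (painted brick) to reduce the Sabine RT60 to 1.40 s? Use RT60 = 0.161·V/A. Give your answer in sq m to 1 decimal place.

51.0

Equivalent absorption area: A₁ = 159.6·0.10 + 197.3·0.03 + 159.6·0.03 = 26.667 sq m.
Required A₂ = 0.161·622.44/1.40 = 71.581 sabins.
Absorption to add: 71.581 − 26.667 = 44.914 sabins.
Net gain per sq m: Δα = 0.91 − 0.03 = 0.88.
Panel area = 44.914 / 0.88 = 51.0 sq m.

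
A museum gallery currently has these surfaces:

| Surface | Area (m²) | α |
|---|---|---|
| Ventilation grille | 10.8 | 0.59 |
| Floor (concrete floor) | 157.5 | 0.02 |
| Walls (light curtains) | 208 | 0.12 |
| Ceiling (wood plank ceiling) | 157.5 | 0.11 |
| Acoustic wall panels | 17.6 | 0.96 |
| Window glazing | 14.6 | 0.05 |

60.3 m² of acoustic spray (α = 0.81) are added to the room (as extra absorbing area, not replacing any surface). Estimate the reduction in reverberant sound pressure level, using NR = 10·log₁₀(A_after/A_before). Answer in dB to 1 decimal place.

2.3 dB

Total absorption A_before = 10.8*0.59 + 157.5*0.02 + 208*0.12 + 157.5*0.11 + 17.6*0.96 + 14.6*0.05
  = 6.372 + 3.150 + 24.960 + 17.325 + 16.896 + 0.730 = 69.433 m² sabins.
Treatment contributes 60.3·0.81 = 48.843 sabins.
New total A_after = 118.276 sabins.
Reduction = 10 log₁₀(A_after/A_before) = 10 log₁₀(1.7035) = 2.3 dB.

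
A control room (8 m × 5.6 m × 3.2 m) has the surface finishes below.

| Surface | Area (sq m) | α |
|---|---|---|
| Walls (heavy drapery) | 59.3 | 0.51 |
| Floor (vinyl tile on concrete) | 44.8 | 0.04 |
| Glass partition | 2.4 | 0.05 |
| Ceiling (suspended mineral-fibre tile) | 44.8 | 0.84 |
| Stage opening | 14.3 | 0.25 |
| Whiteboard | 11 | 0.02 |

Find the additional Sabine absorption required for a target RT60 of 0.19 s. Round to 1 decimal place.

47.9 sabins

Summing Sᵢαᵢ: 30.243 + 1.792 + 0.120 + 37.632 + 3.575 + 0.220 → A₁ = 73.582 sabins.
For T = 0.19 s, need A₂ = 0.161·V/T = 0.161·143.36/0.19 = 121.479 sabins.
Additional absorption ΔA = 121.479 − 73.582 = 47.9 sabins.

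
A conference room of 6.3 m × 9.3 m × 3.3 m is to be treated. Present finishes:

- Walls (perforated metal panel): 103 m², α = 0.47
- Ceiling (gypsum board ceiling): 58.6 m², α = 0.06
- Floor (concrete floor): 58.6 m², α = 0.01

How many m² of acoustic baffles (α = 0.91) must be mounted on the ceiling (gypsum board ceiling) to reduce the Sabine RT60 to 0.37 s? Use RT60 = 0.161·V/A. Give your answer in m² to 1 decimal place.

37.2

Summing Sᵢαᵢ: 48.410 + 3.516 + 0.586 → A₁ = 52.512 sabins.
V = 193.347 m³. Target absorption A₂ = 0.161 × 193.347 / 0.37 = 84.132 sabins.
ΔA needed = 84.132 − 52.512 = 31.620 sabins.
Net gain per m²: Δα = 0.91 − 0.06 = 0.85.
Panel area = 31.620 / 0.85 = 37.2 m².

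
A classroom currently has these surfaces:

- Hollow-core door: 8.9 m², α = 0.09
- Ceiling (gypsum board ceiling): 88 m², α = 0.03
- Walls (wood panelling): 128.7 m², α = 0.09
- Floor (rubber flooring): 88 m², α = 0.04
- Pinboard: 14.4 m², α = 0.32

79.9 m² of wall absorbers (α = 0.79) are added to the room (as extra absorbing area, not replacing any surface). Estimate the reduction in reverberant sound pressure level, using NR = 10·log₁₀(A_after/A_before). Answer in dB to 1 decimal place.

A_before = Σ Sᵢαᵢ = 8.9*0.09 + 88*0.03 + 128.7*0.09 + 88*0.04 + 14.4*0.32 = 23.152 sabins.
Treatment contributes 79.9·0.79 = 63.121 sabins.
A_after = 23.152 + 63.121 = 86.273 sabins.
NR = 10·log₁₀(86.273/23.152) = 5.7 dB.

5.7 dB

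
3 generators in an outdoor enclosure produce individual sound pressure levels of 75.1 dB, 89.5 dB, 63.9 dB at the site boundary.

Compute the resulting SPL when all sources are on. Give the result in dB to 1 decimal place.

89.7 dB

Σ 10^(Lᵢ/10) = 9.261e+08.
Back to dB: 10·log₁₀ Σ = 89.7 dB.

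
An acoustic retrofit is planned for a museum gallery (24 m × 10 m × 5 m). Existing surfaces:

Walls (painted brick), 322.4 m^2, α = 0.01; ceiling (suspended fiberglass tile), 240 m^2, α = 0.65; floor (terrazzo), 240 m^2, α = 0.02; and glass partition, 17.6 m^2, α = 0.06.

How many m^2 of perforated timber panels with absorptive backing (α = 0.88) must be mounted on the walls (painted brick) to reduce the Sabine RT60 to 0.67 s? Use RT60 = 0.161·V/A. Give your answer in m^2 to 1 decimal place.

141.7

A₁ = Σ Sᵢαᵢ = 322.4*0.01 + 240*0.65 + 240*0.02 + 17.6*0.06 = 165.080 sabins.
Required A₂ = 0.161·1200/0.67 = 288.358 sabins.
ΔA needed = 288.358 − 165.080 = 123.278 sabins.
Each m^2 of panel replacing the walls (painted brick) adds (0.88 − 0.01) = 0.87 sabins.
Area = ΔA/Δα = 123.278/0.87 = 141.7 m^2.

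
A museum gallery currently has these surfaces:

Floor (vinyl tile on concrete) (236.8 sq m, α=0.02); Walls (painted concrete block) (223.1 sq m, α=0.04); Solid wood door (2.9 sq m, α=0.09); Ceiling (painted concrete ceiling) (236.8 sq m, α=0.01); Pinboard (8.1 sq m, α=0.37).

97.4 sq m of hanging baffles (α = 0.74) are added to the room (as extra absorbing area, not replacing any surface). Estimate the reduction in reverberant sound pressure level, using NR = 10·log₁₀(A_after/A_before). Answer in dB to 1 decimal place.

A_before = Σ Sᵢαᵢ = 236.8*0.02 + 223.1*0.04 + 2.9*0.09 + 236.8*0.01 + 8.1*0.37 = 19.286 sabins.
Added absorption = 97.4 × 0.74 = 72.076 sabins.
A_after = 19.286 + 72.076 = 91.362 sabins.
Reduction = 10 log₁₀(A_after/A_before) = 10 log₁₀(4.7372) = 6.8 dB.

6.8 dB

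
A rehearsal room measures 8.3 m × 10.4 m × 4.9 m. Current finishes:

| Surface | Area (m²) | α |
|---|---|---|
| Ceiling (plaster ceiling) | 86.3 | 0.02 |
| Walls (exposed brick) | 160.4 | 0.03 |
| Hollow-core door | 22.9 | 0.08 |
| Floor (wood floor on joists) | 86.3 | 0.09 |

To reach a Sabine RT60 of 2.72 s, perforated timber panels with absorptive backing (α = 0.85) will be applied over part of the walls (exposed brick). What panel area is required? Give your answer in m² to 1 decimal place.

10.9

Total absorption A₁ = 86.3·0.02 + 160.4·0.03 + 22.9·0.08 + 86.3·0.09
  = 1.726 + 4.812 + 1.832 + 7.767 = 16.137 m² sabins.
Required A₂ = 0.161·422.968/2.72 = 25.036 sabins.
Absorption to add: 25.036 − 16.137 = 8.899 sabins.
Net gain per m²: Δα = 0.85 − 0.03 = 0.82.
Panel area = 8.899 / 0.82 = 10.9 m².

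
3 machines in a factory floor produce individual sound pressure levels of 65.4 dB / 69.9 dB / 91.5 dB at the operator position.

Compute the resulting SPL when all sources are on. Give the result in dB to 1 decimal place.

Σ 10^(Lᵢ/10) = 1.426e+09.
Combined level = 10 log₁₀(1.426e+09) = 91.5 dB.

91.5 dB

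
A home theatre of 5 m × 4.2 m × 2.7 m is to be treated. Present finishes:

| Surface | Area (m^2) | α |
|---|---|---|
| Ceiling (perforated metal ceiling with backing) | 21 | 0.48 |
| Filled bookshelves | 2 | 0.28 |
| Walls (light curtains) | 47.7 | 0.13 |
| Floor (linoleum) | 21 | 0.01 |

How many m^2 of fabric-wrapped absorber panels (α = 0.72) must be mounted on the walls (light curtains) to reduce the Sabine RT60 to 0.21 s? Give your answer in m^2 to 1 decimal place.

44.8

Summing Sᵢαᵢ: 10.080 + 0.560 + 6.201 + 0.210 → A₁ = 17.051 sabins.
V = 56.7 m³. Target absorption A₂ = 0.161 × 56.7 / 0.21 = 43.470 sabins.
Absorption to add: 43.470 − 17.051 = 26.419 sabins.
Each m^2 of panel replacing the walls (light curtains) adds (0.72 − 0.13) = 0.59 sabins.
Area = ΔA/Δα = 26.419/0.59 = 44.8 m^2.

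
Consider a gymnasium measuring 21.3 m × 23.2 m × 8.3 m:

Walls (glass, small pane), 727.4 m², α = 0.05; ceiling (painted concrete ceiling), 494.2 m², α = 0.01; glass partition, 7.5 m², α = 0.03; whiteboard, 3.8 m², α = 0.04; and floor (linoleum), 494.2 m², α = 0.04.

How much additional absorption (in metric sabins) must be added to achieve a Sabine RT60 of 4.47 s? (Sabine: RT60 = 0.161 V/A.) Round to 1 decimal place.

86.3 sabins

A₁ = Σ Sᵢαᵢ = 727.4×0.05 + 494.2×0.01 + 7.5×0.03 + 3.8×0.04 + 494.2×0.04 = 61.457 sabins.
Target A₂ = 0.161·4101.528/4.47 = 147.728 sabins (V = 4101.528 m³).
ΔA = A₂ − A₁ = 147.728 − 61.457 = 86.3 sabins.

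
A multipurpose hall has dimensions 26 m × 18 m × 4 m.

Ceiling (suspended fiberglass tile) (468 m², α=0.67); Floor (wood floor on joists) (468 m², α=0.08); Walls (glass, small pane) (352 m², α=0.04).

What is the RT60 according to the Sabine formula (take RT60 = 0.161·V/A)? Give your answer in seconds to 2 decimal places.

0.83 seconds

A = Σ Sᵢαᵢ = 468×0.67 + 468×0.08 + 352×0.04 = 365.080 sabins.
Volume V = 26 × 18 × 4 = 1872 m³.
RT60 = 0.161 · V / A = 0.161 × 1872 / 365.080 = 0.83 s.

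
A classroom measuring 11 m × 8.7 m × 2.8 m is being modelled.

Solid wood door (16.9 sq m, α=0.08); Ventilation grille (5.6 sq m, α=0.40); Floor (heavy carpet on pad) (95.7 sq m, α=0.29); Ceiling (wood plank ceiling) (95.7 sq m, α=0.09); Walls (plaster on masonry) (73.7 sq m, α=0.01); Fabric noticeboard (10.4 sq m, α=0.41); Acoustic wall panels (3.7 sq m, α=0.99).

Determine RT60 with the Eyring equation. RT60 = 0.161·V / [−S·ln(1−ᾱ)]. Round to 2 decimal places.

0.81 seconds

Total surface area S = 16.9 + 5.6 + 95.7 + 95.7 + 73.7 + 10.4 + 3.7 = 301.7 sq m.
Absorption A = 16.9·0.08 + 5.6·0.40 + 95.7·0.29 + 95.7·0.09 + 73.7·0.01 + 10.4·0.41 + 3.7·0.99 = 48.622 sabins.
Mean coefficient ᾱ = A/S = 0.1612.
−S·ln(1−ᾱ) = −301.7 × ln(1 − 0.1612) = 53.034.
V = 11 × 8.7 × 2.8 = 267.96 m³.
RT60 = 0.161 × 267.96 / 53.034 = 0.81 s.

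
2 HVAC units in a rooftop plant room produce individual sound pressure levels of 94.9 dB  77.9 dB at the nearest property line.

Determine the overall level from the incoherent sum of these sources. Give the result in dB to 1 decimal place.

95.0 dB

Sum in the linear (power) domain: Σ 10^(Lᵢ/10) = 10^(94.9/10) + 10^(77.9/10) = 3.152e+09.
Back to dB: 10·log₁₀ Σ = 95.0 dB.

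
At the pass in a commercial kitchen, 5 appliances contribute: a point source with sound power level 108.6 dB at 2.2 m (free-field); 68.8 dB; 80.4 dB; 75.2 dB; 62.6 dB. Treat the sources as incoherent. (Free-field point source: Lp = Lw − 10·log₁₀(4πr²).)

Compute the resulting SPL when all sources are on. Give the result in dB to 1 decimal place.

Source at 2.2 m: Lp = 108.6 − 10·log₁₀(4π·2.2²) = 108.6 − 10·log₁₀(60.821) = 90.8 dB.
Σ 10^(Lᵢ/10) = 1.354e+09.
Combined level = 10 log₁₀(1.354e+09) = 91.3 dB.

91.3 dB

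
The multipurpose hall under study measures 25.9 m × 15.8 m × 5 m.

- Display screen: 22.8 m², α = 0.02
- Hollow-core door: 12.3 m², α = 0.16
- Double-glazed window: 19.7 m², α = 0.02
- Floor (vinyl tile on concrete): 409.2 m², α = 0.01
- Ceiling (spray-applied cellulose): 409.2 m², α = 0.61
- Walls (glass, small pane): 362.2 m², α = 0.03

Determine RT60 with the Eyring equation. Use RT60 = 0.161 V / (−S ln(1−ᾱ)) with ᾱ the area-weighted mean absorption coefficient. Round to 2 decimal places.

1.09 seconds

Total surface area S = 22.8 + 12.3 + 19.7 + 409.2 + 409.2 + 362.2 = 1235.4 m².
Absorption A = 22.8×0.02 + 12.3×0.16 + 19.7×0.02 + 409.2×0.01 + 409.2×0.61 + 362.2×0.03 = 267.388 sabins.
Mean coefficient ᾱ = A/S = 0.2164.
Eyring denominator: −S ln(1−ᾱ) = 301.260.
V = 25.9 × 15.8 × 5 = 2046.1 m³.
T = 0.161·V/[−S·ln(1−ᾱ)] = 0.161·2046.1/301.260 = 1.09 s.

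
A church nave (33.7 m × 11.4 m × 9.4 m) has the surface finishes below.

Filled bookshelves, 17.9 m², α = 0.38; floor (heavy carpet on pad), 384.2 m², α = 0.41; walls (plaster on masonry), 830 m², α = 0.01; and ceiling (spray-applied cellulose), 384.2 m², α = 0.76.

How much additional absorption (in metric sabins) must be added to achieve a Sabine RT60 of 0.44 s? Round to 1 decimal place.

A₁ = Σ Sᵢαᵢ = 17.9×0.38 + 384.2×0.41 + 830×0.01 + 384.2×0.76 = 464.616 sabins.
V = 3611.292 m³. Required absorption A₂ = 0.161 × 3611.292 / 0.44 = 1321.405 sabins.
ΔA = A₂ − A₁ = 1321.405 − 464.616 = 856.8 sabins.

856.8 sabins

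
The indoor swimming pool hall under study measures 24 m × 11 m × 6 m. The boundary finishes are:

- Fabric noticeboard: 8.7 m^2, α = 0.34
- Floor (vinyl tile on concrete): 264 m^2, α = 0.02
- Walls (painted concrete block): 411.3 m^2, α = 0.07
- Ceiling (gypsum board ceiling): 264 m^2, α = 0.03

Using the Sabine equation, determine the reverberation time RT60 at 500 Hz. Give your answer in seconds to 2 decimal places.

5.67 s

A = Σ Sᵢαᵢ = 8.7×0.34 + 264×0.02 + 411.3×0.07 + 264×0.03 = 44.949 sabins.
Volume V = 24 × 11 × 6 = 1584 m³.
RT60 = 0.161 · V / A = 0.161 × 1584 / 44.949 = 5.67 s.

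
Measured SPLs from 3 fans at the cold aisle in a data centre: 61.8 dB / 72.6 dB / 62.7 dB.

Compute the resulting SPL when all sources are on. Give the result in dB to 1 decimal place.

73.3 dB

Σ 10^(Lᵢ/10) = 2.157e+07.
Combined level = 10 log₁₀(2.157e+07) = 73.3 dB.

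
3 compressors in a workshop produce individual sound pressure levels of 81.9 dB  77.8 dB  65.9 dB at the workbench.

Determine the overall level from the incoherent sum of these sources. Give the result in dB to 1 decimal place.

83.4 dB

Converting to relative power and adding: 10^(81.9/10) + 10^(77.8/10) + 10^(65.9/10) = 2.19e+08.
Combined level = 10 log₁₀(2.19e+08) = 83.4 dB.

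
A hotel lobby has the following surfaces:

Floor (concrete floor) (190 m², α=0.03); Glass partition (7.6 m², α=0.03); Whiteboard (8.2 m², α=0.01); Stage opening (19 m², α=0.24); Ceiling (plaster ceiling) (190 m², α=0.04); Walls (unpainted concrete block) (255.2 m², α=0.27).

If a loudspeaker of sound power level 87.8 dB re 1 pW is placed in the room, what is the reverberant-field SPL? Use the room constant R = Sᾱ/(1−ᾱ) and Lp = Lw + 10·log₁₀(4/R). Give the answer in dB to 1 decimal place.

A = 87.074 sabins; S = 670.0 m².
ᾱ = 87.074/670.0 = 0.1300; R = Sᾱ/(1−ᾱ) = 87.074/(1−0.1300) = 100.085 m².
Lp = Lw + 10 log₁₀(4/R) = 87.8 -13.98 = 73.8 dB.

73.8 dB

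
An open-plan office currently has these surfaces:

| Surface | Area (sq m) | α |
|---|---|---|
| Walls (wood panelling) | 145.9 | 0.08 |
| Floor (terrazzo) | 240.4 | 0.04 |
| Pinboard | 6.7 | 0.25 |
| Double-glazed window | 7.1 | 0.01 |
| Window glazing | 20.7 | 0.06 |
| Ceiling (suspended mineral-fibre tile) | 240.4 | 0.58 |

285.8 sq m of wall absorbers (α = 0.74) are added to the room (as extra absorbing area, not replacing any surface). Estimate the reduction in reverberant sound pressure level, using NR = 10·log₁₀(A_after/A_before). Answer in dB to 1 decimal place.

Summing Sᵢαᵢ: 11.672 + 9.616 + 1.675 + 0.071 + 1.242 + 139.432 → A_before = 163.708 sabins.
Added absorption = 285.8 × 0.74 = 211.492 sabins.
New total A_after = 375.200 sabins.
NR = 10·log₁₀(375.200/163.708) = 3.6 dB.

3.6 dB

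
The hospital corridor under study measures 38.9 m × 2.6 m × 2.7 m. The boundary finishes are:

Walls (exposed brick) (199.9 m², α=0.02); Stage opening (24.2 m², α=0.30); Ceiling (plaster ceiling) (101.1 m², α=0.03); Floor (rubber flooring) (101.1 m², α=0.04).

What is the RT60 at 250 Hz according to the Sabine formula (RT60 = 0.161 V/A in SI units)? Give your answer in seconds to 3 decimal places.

Total absorption A = 199.9·0.02 + 24.2·0.30 + 101.1·0.03 + 101.1·0.04
  = 3.998 + 7.260 + 3.033 + 4.044 = 18.335 m² sabins.
Room volume: 273.078 m³.
T = 0.161 V/A = 0.161·273.078/18.335 = 2.398 s.

2.398 s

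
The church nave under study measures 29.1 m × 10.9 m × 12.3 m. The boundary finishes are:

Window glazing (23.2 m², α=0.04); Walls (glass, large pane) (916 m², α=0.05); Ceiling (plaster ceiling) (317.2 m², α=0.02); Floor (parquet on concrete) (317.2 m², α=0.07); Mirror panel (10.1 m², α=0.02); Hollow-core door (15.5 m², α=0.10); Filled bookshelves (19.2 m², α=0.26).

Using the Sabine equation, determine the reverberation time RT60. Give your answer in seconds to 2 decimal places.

Total absorption A = 23.2·0.04 + 916·0.05 + 317.2·0.02 + 317.2·0.07 + 10.1·0.02 + 15.5·0.10 + 19.2·0.26
  = 0.928 + 45.800 + 6.344 + 22.204 + 0.202 + 1.550 + 4.992 = 82.020 m² sabins.
V = 29.1·10.9·12.3 = 3901.437 m³.
Sabine: RT60 = 0.161 × 3901.437 / 82.020 = 7.66 s.

7.66 sec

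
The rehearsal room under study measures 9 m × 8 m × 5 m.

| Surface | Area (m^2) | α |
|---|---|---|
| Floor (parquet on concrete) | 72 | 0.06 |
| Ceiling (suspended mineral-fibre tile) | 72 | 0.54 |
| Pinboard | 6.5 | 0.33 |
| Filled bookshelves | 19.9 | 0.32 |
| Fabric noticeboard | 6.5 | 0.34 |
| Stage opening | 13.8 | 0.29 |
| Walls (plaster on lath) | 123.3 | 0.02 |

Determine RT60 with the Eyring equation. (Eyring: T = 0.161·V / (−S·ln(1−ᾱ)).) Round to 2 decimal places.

S = Σ Sᵢ = 314.0 m^2.
Σ(Sᵢαᵢ) = 72×0.06 + 72×0.54 + 6.5×0.33 + 19.9×0.32 + 6.5×0.34 + 13.8×0.29 + 123.3×0.02 = 60.391.
Mean coefficient ᾱ = A/S = 0.1923.
Eyring denominator: −S ln(1−ᾱ) = 67.059.
V = 9 × 8 × 5 = 360 m³.
T = 0.161·V/[−S·ln(1−ᾱ)] = 0.161·360/67.059 = 0.86 s.

0.86 seconds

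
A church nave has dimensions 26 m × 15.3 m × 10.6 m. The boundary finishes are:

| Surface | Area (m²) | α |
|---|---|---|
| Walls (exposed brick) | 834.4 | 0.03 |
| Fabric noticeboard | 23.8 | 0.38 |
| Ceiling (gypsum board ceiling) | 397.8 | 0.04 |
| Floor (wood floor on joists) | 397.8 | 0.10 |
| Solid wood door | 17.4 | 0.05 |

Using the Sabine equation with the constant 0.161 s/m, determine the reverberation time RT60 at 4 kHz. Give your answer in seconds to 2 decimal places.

7.49 s

A = Σ Sᵢαᵢ = 834.4×0.03 + 23.8×0.38 + 397.8×0.04 + 397.8×0.10 + 17.4×0.05 = 90.638 sabins.
Room volume: 4216.68 m³.
T = 0.161 V/A = 0.161·4216.68/90.638 = 7.49 s.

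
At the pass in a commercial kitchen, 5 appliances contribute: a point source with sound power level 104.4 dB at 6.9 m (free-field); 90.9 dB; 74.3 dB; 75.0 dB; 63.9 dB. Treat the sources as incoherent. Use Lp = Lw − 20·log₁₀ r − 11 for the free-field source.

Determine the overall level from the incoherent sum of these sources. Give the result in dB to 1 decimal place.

91.3 dB

Source at 6.9 m: Lp = 104.4 − 20·log₁₀(6.9) − 11 = 76.6 dB.
Σ 10^(Lᵢ/10) = 1.337e+09.
Combined level = 10 log₁₀(1.337e+09) = 91.3 dB.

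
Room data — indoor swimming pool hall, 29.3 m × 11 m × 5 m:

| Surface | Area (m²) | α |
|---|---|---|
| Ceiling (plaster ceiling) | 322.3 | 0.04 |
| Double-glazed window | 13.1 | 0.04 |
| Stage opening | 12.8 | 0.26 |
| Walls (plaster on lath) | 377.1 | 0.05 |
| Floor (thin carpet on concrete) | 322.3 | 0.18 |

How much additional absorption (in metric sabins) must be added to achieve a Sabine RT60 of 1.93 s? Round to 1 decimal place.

A₁ = Σ Sᵢαᵢ = 322.3×0.04 + 13.1×0.04 + 12.8×0.26 + 377.1×0.05 + 322.3×0.18 = 93.613 sabins.
V = 1611.5 m³. Required absorption A₂ = 0.161 × 1611.5 / 1.93 = 134.431 sabins.
Shortfall: 134.431 − 93.613 = 40.8 sabins.

40.8 sabins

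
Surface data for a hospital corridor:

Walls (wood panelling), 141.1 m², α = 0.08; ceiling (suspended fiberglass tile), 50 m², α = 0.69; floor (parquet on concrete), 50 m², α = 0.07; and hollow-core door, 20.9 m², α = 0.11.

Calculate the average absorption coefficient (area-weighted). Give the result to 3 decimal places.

S = Σ Sᵢ = 141.1 + 50 + 50 + 20.9 = 262.0 m².
Weighted sum Σ Sα = 51.587.
ᾱ = 51.587 / 262.0 = 0.197.

0.197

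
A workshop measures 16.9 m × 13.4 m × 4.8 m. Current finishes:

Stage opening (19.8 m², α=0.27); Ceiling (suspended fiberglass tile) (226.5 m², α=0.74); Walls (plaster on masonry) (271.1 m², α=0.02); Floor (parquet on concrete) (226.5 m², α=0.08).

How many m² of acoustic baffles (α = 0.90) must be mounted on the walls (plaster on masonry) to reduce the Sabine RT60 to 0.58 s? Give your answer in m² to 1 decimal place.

119.6

Equivalent absorption area: A₁ = 19.8×0.27 + 226.5×0.74 + 271.1×0.02 + 226.5×0.08 = 196.498 m².
Required A₂ = 0.161·1087.008/0.58 = 301.738 sabins.
Absorption to add: 301.738 − 196.498 = 105.240 sabins.
Each m² of panel replacing the walls (plaster on masonry) adds (0.90 − 0.02) = 0.88 sabins.
Area = ΔA/Δα = 105.240/0.88 = 119.6 m².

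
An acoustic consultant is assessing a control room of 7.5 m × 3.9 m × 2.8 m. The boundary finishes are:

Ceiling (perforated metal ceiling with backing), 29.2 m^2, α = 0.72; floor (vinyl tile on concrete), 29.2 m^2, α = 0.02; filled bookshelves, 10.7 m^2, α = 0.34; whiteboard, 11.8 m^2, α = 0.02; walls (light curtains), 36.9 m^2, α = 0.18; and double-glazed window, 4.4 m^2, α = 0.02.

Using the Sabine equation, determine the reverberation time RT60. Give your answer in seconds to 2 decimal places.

0.41 seconds

Summing Sᵢαᵢ: 21.024 + 0.584 + 3.638 + 0.236 + 6.642 + 0.088 → A = 32.212 sabins.
Volume V = 7.5 × 3.9 × 2.8 = 81.9 m³.
Sabine: RT60 = 0.161 × 81.9 / 32.212 = 0.41 s.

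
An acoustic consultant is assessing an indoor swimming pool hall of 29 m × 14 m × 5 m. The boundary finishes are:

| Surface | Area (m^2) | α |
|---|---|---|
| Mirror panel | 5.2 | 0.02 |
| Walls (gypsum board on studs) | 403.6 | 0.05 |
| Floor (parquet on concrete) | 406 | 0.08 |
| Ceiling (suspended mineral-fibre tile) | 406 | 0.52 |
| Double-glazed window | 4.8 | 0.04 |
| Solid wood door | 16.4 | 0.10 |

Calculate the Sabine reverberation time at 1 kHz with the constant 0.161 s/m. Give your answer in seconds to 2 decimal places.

1.23 s

A = Σ Sᵢαᵢ = 5.2*0.02 + 403.6*0.05 + 406*0.08 + 406*0.52 + 4.8*0.04 + 16.4*0.10 = 265.716 sabins.
V = 29·14·5 = 2030 m³.
T = 0.161 V/A = 0.161·2030/265.716 = 1.23 s.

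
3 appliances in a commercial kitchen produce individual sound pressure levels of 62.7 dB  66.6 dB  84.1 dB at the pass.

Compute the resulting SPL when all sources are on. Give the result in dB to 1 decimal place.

84.2 dB

Sum in the linear (power) domain: Σ 10^(Lᵢ/10) = 10^(62.7/10) + 10^(66.6/10) + 10^(84.1/10) = 2.635e+08.
Back to dB: 10·log₁₀ Σ = 84.2 dB.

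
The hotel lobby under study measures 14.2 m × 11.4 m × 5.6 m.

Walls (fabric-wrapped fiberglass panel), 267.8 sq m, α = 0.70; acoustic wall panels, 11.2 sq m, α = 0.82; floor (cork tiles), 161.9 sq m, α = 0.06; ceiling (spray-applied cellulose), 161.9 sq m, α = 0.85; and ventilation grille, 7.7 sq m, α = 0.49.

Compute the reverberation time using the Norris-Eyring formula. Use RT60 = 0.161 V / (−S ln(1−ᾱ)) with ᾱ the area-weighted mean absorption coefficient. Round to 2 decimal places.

Total surface area S = 267.8 + 11.2 + 161.9 + 161.9 + 7.7 = 610.5 sq m.
Σ(Sᵢαᵢ) = 267.8·0.70 + 11.2·0.82 + 161.9·0.06 + 161.9·0.85 + 7.7·0.49 = 347.746.
Mean coefficient ᾱ = A/S = 0.5696.
−S·ln(1−ᾱ) = −610.5 × ln(1 − 0.5696) = 514.676.
V = 14.2 × 11.4 × 5.6 = 906.528 m³.
T = 0.161·V/[−S·ln(1−ᾱ)] = 0.161·906.528/514.676 = 0.28 s.

0.28 s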